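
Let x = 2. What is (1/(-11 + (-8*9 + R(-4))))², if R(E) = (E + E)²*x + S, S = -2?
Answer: 1/1849 ≈ 0.00054083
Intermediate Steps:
R(E) = -2 + 8*E² (R(E) = (E + E)²*2 - 2 = (2*E)²*2 - 2 = (4*E²)*2 - 2 = 8*E² - 2 = -2 + 8*E²)
(1/(-11 + (-8*9 + R(-4))))² = (1/(-11 + (-8*9 + (-2 + 8*(-4)²))))² = (1/(-11 + (-72 + (-2 + 8*16))))² = (1/(-11 + (-72 + (-2 + 128))))² = (1/(-11 + (-72 + 126)))² = (1/(-11 + 54))² = (1/43)² = 1/1849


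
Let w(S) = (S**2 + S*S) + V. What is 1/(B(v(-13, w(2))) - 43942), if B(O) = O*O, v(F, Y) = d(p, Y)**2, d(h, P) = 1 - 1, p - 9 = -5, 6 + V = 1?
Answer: -1/43942 ≈ -2.2757e-5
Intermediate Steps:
V = -5 (V = -6 + 1 = -5)
w(S) = -5 + 2*S**2 (w(S) = (S**2 + S*S) - 5 = (S**2 + S**2) - 5 = 2*S**2 - 5 = -5 + 2*S**2)
p = 4 (p = 9 - 5 = 4)
d(h, P) = 0
v(F, Y) = 0 (v(F, Y) = 0**2 = 0)
B(O) = O**2
1/(B(v(-13, w(2))) - 43942) = 1/(0**2 - 43942) = 1/(0 - 43942) = 1/(-43942) = -1/43942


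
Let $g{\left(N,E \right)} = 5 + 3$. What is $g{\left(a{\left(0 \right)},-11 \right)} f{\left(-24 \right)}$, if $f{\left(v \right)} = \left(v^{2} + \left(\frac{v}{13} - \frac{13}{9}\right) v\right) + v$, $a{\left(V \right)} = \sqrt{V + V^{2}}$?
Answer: $\frac{196864}{39} \approx 5047.8$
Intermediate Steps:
$g{\left(N,E \right)} = 8$
$f{\left(v \right)} = v + v^{2} + v \left(- \frac{13}{9} + \frac{v}{13}\right)$ ($f{\left(v \right)} = \left(v^{2} + \left(v \frac{1}{13} - \frac{13}{9}\right) v\right) + v = \left(v^{2} + \left(\frac{v}{13} - \frac{13}{9}\right) v\right) + v = \left(v^{2} + \left(- \frac{13}{9} + \frac{v}{13}\right) v\right) + v = \left(v^{2} + v \left(- \frac{13}{9} + \frac{v}{13}\right)\right) + v = v + v^{2} + v \left(- \frac{13}{9} + \frac{v}{13}\right)$)
$g{\left(a{\left(0 \right)},-11 \right)} f{\left(-24 \right)} = 8 \cdot \frac{2}{117} \left(-24\right) \left(-26 + 63 \left(-24\right)\right) = 8 \cdot \frac{2}{117} \left(-24\right) \left(-26 - 1512\right) = 8 \cdot \frac{2}{117} \left(-24\right) \left(-1538\right) = 8 \cdot \frac{24608}{39} = \frac{196864}{39}$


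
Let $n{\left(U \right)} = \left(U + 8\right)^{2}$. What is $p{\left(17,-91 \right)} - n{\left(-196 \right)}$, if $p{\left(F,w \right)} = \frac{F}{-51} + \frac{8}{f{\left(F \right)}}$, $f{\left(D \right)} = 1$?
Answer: $- \frac{106009}{3} \approx -35336.0$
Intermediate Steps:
$n{\left(U \right)} = \left(8 + U\right)^{2}$
$p{\left(F,w \right)} = 8 - \frac{F}{51}$ ($p{\left(F,w \right)} = \frac{F}{-51} + \frac{8}{1} = F \left(- \frac{1}{51}\right) + 8 \cdot 1 = - \frac{F}{51} + 8 = 8 - \frac{F}{51}$)
$p{\left(17,-91 \right)} - n{\left(-196 \right)} = \left(8 - \frac{1}{3}\right) - \left(8 - 196\right)^{2} = \left(8 - \frac{1}{3}\right) - \left(-188\right)^{2} = \frac{23}{3} - 35344 = - \frac{106009}{3}$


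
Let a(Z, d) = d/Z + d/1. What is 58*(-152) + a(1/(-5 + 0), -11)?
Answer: -8772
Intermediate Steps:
a(Z, d) = d + d/Z (a(Z, d) = d/Z + d*1 = d/Z + d = d + d/Z)
58*(-152) + a(1/(-5 + 0), -11) = 58*(-152) + (-11 - 11/(1/(-5 + 0))) = -8816 + (-11 - 11/(1/(-5))) = -8816 + (-11 - 11/(-⅕)) = -8816 + (-11 - 11*(-5)) = -8816 + (-11 + 55) = -8816 + 44 = -8772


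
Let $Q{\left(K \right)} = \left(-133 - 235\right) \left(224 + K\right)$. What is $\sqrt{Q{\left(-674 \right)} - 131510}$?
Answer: $\sqrt{34090} \approx 184.63$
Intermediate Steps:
$Q{\left(K \right)} = -82432 - 368 K$ ($Q{\left(K \right)} = - 368 \left(224 + K\right) = -82432 - 368 K$)
$\sqrt{Q{\left(-674 \right)} - 131510} = \sqrt{\left(-82432 - -248032\right) - 131510} = \sqrt{\left(-82432 + 248032\right) - 131510} = \sqrt{165600 - 131510} = \sqrt{34090}$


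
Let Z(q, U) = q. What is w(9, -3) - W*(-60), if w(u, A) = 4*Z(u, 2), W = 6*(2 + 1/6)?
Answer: 816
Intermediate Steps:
W = 13 (W = 6*(2 + ⅙) = 6*(13/6) = 13)
w(u, A) = 4*u
w(9, -3) - W*(-60) = 4*9 - 13*(-60) = 36 - 1*(-780) = 36 + 780 = 816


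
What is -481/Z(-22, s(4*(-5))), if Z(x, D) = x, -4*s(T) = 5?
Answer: 481/22 ≈ 21.864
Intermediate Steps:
s(T) = -5/4 (s(T) = -¼*5 = -5/4)
-481/Z(-22, s(4*(-5))) = -481/(-22) = -481*(-1/22) = 481/22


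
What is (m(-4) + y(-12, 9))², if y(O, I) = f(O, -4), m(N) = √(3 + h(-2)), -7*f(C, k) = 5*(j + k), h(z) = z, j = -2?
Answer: 1369/49 ≈ 27.939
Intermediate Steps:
f(C, k) = 10/7 - 5*k/7 (f(C, k) = -5*(-2 + k)/7 = -(-10 + 5*k)/7 = 10/7 - 5*k/7)
m(N) = 1 (m(N) = √(3 - 2) = √1 = 1)
y(O, I) = 30/7 (y(O, I) = 10/7 - 5/7*(-4) = 10/7 + 20/7 = 30/7)
(m(-4) + y(-12, 9))² = (1 + 30/7)² = (37/7)² = 1369/49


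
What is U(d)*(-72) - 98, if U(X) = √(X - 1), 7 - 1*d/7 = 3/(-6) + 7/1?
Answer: -98 - 36*√10 ≈ -211.84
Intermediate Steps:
d = 7/2 (d = 49 - 7*(3/(-6) + 7/1) = 49 - 7*(3*(-⅙) + 7*1) = 49 - 7*(-½ + 7) = 49 - 7*13/2 = 49 - 91/2 = 7/2 ≈ 3.5000)
U(X) = √(-1 + X)
U(d)*(-72) - 98 = √(-1 + 7/2)*(-72) - 98 = √(5/2)*(-72) - 98 = (√10/2)*(-72) - 98 = -36*√10 - 98 = -98 - 36*√10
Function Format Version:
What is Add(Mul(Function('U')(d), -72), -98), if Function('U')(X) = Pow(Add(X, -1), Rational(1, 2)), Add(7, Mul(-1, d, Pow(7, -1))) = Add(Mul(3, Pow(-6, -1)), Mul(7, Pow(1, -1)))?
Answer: Add(-98, Mul(-36, Pow(10, Rational(1, 2)))) ≈ -211.84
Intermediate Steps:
d = Rational(7, 2) (d = Add(49, Mul(-7, Add(Mul(3, Pow(-6, -1)), Mul(7, Pow(1, -1))))) = Add(49, Mul(-7, Add(Mul(3, Rational(-1, 6)), Mul(7, 1)))) = Add(49, Mul(-7, Add(Rational(-1, 2), 7))) = Add(49, Mul(-7, Rational(13, 2))) = Add(49, Rational(-91, 2)) = Rational(7, 2) ≈ 3.5000)
Function('U')(X) = Pow(Add(-1, X), Rational(1, 2))
Add(Mul(Function('U')(d), -72), -98) = Add(Mul(Pow(Add(-1, Rational(7, 2)), Rational(1, 2)), -72), -98) = Add(Mul(Pow(Rational(5, 2), Rational(1, 2)), -72), -98) = Add(Mul(Mul(Rational(1, 2), Pow(10, Rational(1, 2))), -72), -98) = Add(Mul(-36, Pow(10, Rational(1, 2))), -98) = Add(-98, Mul(-36, Pow(10, Rational(1, 2))))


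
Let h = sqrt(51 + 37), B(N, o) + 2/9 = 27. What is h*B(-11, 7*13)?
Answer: 482*sqrt(22)/9 ≈ 251.20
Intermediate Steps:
B(N, o) = 241/9 (B(N, o) = -2/9 + 27 = 241/9)
h = 2*sqrt(22) (h = sqrt(88) = 2*sqrt(22) ≈ 9.3808)
h*B(-11, 7*13) = (2*sqrt(22))*(241/9) = 482*sqrt(22)/9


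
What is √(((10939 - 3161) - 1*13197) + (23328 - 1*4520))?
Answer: √13389 ≈ 115.71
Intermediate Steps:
√(((10939 - 3161) - 1*13197) + (23328 - 1*4520)) = √((7778 - 13197) + (23328 - 4520)) = √(-5419 + 18808) = √13389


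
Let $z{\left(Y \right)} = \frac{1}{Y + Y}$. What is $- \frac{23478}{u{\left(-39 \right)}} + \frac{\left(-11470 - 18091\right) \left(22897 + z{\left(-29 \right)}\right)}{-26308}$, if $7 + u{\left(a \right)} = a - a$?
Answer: $\frac{44375494881}{1525864} \approx 29082.0$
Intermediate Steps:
$u{\left(a \right)} = -7$ ($u{\left(a \right)} = -7 + \left(a - a\right) = -7 + 0 = -7$)
$z{\left(Y \right)} = \frac{1}{2 Y}$
$- \frac{23478}{u{\left(-39 \right)}} + \frac{\left(-11470 - 18091\right) \left(22897 + z{\left(-29 \right)}\right)}{-26308} = - \frac{23478}{-7} + \frac{\left(-11470 - 18091\right) \left(22897 + \frac{1}{2 \left(-29\right)}\right)}{-26308} = \left(-23478\right) \left(- \frac{1}{7}\right) + - 29561 \left(22897 + \frac{1}{2} \left(- \frac{1}{29}\right)\right) \left(- \frac{1}{26308}\right) = 3354 + - 29561 \left(22897 - \frac{1}{58}\right) \left(- \frac{1}{26308}\right) = 3354 + \left(-29561\right) \frac{1328025}{58} \left(- \frac{1}{26308}\right) = 3354 - - \frac{39257747025}{1525864} = 3354 + \frac{39257747025}{1525864} = \frac{44375494881}{1525864}$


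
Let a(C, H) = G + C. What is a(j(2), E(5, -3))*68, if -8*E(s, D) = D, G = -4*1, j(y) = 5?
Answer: 68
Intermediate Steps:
G = -4
E(s, D) = -D/8
a(C, H) = -4 + C
a(j(2), E(5, -3))*68 = (-4 + 5)*68 = 1*68 = 68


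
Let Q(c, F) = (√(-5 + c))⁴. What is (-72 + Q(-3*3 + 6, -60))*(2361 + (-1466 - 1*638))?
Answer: -2056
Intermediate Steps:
Q(c, F) = (-5 + c)²
(-72 + Q(-3*3 + 6, -60))*(2361 + (-1466 - 1*638)) = (-72 + (-5 + (-3*3 + 6))²)*(2361 + (-1466 - 1*638)) = (-72 + (-5 + (-9 + 6))²)*(2361 + (-1466 - 638)) = (-72 + (-5 - 3)²)*(2361 - 2104) = (-72 + (-8)²)*257 = (-72 + 64)*257 = -8*257 = -2056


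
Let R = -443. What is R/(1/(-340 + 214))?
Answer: 55818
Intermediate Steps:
R/(1/(-340 + 214)) = -443/(1/(-340 + 214)) = -443/(1/(-126)) = -443/(-1/126) = -443*(-126) = 55818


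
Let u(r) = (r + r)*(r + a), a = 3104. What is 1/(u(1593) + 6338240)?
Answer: 1/21302882 ≈ 4.6942e-8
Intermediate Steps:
u(r) = 2*r*(3104 + r) (u(r) = (r + r)*(r + 3104) = (2*r)*(3104 + r) = 2*r*(3104 + r))
1/(u(1593) + 6338240) = 1/(2*1593*(3104 + 1593) + 6338240) = 1/(2*1593*4697 + 6338240) = 1/(14964642 + 6338240) = 1/21302882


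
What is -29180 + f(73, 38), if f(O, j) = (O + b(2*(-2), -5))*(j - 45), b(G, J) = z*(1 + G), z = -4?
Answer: -29775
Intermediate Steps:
b(G, J) = -4 - 4*G (b(G, J) = -4*(1 + G) = -4 - 4*G)
f(O, j) = (-45 + j)*(12 + O) (f(O, j) = (O + (-4 - 8*(-2)))*(j - 45) = (O + (-4 - 4*(-4)))*(-45 + j) = (O + (-4 + 16))*(-45 + j) = (O + 12)*(-45 + j) = (12 + O)*(-45 + j) = (-45 + j)*(12 + O))
-29180 + f(73, 38) = -29180 + (-540 - 45*73 + 12*38 + 73*38) = -29180 + (-540 - 3285 + 456 + 2774) = -29180 - 595 = -29775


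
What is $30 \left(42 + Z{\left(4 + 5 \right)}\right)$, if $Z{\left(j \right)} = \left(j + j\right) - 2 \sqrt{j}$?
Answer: $1620$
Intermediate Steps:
$Z{\left(j \right)} = - 2 \sqrt{j} + 2 j$ ($Z{\left(j \right)} = 2 j - 2 \sqrt{j} = - 2 \sqrt{j} + 2 j$)
$30 \left(42 + Z{\left(4 + 5 \right)}\right) = 30 \left(42 - \left(- 2 \left(4 + 5\right) + 2 \sqrt{4 + 5}\right)\right) = 30 \left(42 + \left(- 2 \sqrt{9} + 2 \cdot 9\right)\right) = 30 \left(42 + \left(\left(-2\right) 3 + 18\right)\right) = 30 \left(42 + \left(-6 + 18\right)\right) = 30 \left(42 + 12\right) = 30 \cdot 54 = 1620$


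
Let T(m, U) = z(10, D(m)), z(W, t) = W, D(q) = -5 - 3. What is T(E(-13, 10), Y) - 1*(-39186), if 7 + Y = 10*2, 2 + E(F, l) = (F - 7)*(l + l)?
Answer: 39196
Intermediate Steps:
D(q) = -8
E(F, l) = -2 + 2*l*(-7 + F) (E(F, l) = -2 + (F - 7)*(l + l) = -2 + (-7 + F)*(2*l) = -2 + 2*l*(-7 + F))
Y = 13 (Y = -7 + 10*2 = -7 + 20 = 13)
T(m, U) = 10
T(E(-13, 10), Y) - 1*(-39186) = 10 - 1*(-39186) = 10 + 39186 = 39196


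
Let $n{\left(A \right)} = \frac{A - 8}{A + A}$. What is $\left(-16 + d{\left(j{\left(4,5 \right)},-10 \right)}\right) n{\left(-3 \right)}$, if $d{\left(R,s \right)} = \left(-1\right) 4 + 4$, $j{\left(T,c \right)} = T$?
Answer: $- \frac{88}{3} \approx -29.333$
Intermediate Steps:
$d{\left(R,s \right)} = 0$ ($d{\left(R,s \right)} = -4 + 4 = 0$)
$n{\left(A \right)} = \frac{-8 + A}{2 A}$
$\left(-16 + d{\left(j{\left(4,5 \right)},-10 \right)}\right) n{\left(-3 \right)} = \left(-16 + 0\right) \frac{-8 - 3}{2 \left(-3\right)} = - 16 \cdot \frac{1}{2} \left(- \frac{1}{3}\right) \left(-11\right) = \left(-16\right) \frac{11}{6} = - \frac{88}{3}$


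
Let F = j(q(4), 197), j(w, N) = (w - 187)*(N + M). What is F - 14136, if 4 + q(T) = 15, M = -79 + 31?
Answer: -40360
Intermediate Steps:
M = -48
q(T) = 11 (q(T) = -4 + 15 = 11)
j(w, N) = (-187 + w)*(-48 + N) (j(w, N) = (w - 187)*(N - 48) = (-187 + w)*(-48 + N))
F = -26224 (F = 8976 - 187*197 - 48*11 + 197*11 = 8976 - 36839 - 528 + 2167 = -26224)
F - 14136 = -26224 - 14136 = -40360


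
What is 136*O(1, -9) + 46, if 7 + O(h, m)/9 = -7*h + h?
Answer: -15866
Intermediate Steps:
O(h, m) = -63 - 54*h (O(h, m) = -63 + 9*(-7*h + h) = -63 + 9*(-6*h) = -63 - 54*h)
136*O(1, -9) + 46 = 136*(-63 - 54*1) + 46 = 136*(-63 - 54) + 46 = 136*(-117) + 46 = -15912 + 46 = -15866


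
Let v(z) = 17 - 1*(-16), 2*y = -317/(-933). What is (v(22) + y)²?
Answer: 3830991025/3481956 ≈ 1100.2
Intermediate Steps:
y = 317/1866 (y = (-317/(-933))/2 = (-317*(-1/933))/2 = (½)*(317/933) = 317/1866 ≈ 0.16988)
v(z) = 33 (v(z) = 17 + 16 = 33)
(v(22) + y)² = (33 + 317/1866)² = (61895/1866)² = 3830991025/3481956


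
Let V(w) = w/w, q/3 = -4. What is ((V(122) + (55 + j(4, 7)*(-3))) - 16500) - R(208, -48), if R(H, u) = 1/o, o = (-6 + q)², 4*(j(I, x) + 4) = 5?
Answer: -1331296/81 ≈ -16436.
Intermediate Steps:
j(I, x) = -11/4 (j(I, x) = -4 + (¼)*5 = -4 + 5/4 = -11/4)
q = -12 (q = 3*(-4) = -12)
V(w) = 1
o = 324 (o = (-6 - 12)² = (-18)² = 324)
R(H, u) = 1/324
((V(122) + (55 + j(4, 7)*(-3))) - 16500) - R(208, -48) = ((1 + (55 - 11/4*(-3))) - 16500) - 1*1/324 = ((1 + (55 + 33/4)) - 16500) - 1/324 = ((1 + 253/4) - 16500) - 1/324 = (257/4 - 16500) - 1/324 = -65743/4 - 1/324 = -1331296/81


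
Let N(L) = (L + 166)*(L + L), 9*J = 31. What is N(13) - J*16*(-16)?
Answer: 49822/9 ≈ 5535.8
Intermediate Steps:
J = 31/9 (J = (1/9)*31 = 31/9 ≈ 3.4444)
N(L) = 2*L*(166 + L) (N(L) = (166 + L)*(2*L) = 2*L*(166 + L))
N(13) - J*16*(-16) = 2*13*(166 + 13) - (31/9)*16*(-16) = 2*13*179 - 496*(-16)/9 = 4654 - 1*(-7936/9) = 4654 + 7936/9 = 49822/9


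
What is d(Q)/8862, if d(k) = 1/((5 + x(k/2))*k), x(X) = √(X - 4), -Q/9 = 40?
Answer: I/(3190320*(-5*I + 2*√46)) ≈ -7.4988e-9 + 2.0344e-8*I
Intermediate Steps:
Q = -360 (Q = -9*40 = -360)
x(X) = √(-4 + X)
d(k) = 1/(k*(5 + √(-4 + k/2))) (d(k) = 1/((5 + √(-4 + k/2))*k) = 1/(k*(5 + √(-4 + k/2))))
d(Q)/8862 = (2/(-360*(10 + √2*√(-8 - 360))))/8862 = (2*(-1/360)/(10 + √2*√(-368)))*(1/8862) = (2*(-1/360)/(10 + √2*(4*I*√23)))*(1/8862) = (2*(-1/360)/(10 + 4*I*√46))*(1/8862) = -1/(180*(10 + 4*I*√46))*(1/8862) = -1/(1595160*(10 + 4*I*√46))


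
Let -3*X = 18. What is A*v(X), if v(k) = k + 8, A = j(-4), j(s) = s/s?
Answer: 2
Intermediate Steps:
X = -6 (X = -⅓*18 = -6)
j(s) = 1
A = 1
v(k) = 8 + k
A*v(X) = 1*(8 - 6) = 1*2 = 2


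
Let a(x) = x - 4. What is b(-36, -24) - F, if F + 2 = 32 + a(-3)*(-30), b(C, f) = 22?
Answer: -218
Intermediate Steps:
a(x) = -4 + x
F = 240 (F = -2 + (32 + (-4 - 3)*(-30)) = -2 + (32 - 7*(-30)) = -2 + (32 + 210) = -2 + 242 = 240)
b(-36, -24) - F = 22 - 1*240 = 22 - 240 = -218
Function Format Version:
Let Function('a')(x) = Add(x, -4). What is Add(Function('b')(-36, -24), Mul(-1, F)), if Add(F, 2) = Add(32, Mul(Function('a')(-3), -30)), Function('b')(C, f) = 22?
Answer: -218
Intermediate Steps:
Function('a')(x) = Add(-4, x)
F = 240 (F = Add(-2, Add(32, Mul(Add(-4, -3), -30))) = Add(-2, Add(32, Mul(-7, -30))) = Add(-2, Add(32, 210)) = Add(-2, 242) = 240)
Add(Function('b')(-36, -24), Mul(-1, F)) = Add(22, Mul(-1, 240)) = Add(22, -240) = -218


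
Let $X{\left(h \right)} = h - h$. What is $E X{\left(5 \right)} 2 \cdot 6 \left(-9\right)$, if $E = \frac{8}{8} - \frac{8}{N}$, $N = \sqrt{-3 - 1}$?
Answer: $0$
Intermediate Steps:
$X{\left(h \right)} = 0$
$N = 2 i$ ($N = \sqrt{-4} = 2 i \approx 2.0 i$)
$E = 1 + 4 i$ ($E = \frac{8}{8} - \frac{8}{2 i} = 8 \cdot \frac{1}{8} - 8 \left(- \frac{i}{2}\right) = 1 + 4 i \approx 1.0 + 4.0 i$)
$E X{\left(5 \right)} 2 \cdot 6 \left(-9\right) = i \left(4 - i\right) 0 \cdot 2 \cdot 6 \left(-9\right) = i \left(4 - i\right) 0 \cdot 6 \left(-9\right) = i \left(4 - i\right) 0 \left(-9\right) = 0 \left(-9\right) = 0$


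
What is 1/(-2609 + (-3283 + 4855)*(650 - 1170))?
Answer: -1/820049 ≈ -1.2194e-6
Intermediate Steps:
1/(-2609 + (-3283 + 4855)*(650 - 1170)) = 1/(-2609 + 1572*(-520)) = 1/(-2609 - 817440) = 1/(-820049) = -1/820049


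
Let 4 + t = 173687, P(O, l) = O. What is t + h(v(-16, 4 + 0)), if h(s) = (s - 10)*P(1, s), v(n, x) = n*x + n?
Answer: 173593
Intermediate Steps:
v(n, x) = n + n*x
h(s) = -10 + s (h(s) = (s - 10)*1 = (-10 + s)*1 = -10 + s)
t = 173683 (t = -4 + 173687 = 173683)
t + h(v(-16, 4 + 0)) = 173683 + (-10 - 16*(1 + (4 + 0))) = 173683 + (-10 - 16*(1 + 4)) = 173683 + (-10 - 16*5) = 173683 + (-10 - 80) = 173683 - 90 = 173593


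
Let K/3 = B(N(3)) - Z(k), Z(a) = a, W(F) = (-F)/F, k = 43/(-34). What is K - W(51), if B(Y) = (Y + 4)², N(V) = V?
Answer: 5161/34 ≈ 151.79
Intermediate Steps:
B(Y) = (4 + Y)²
k = -43/34 (k = 43*(-1/34) = -43/34 ≈ -1.2647)
W(F) = -1
K = 5127/34 (K = 3*((4 + 3)² - 1*(-43/34)) = 3*(7² + 43/34) = 3*(49 + 43/34) = 3*(1709/34) = 5127/34 ≈ 150.79)
K - W(51) = 5127/34 - 1*(-1) = 5127/34 + 1 = 5161/34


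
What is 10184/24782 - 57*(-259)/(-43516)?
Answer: 38655139/539206756 ≈ 0.071689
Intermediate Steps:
10184/24782 - 57*(-259)/(-43516) = 10184*(1/24782) + 14763*(-1/43516) = 5092/12391 - 14763/43516 = 38655139/539206756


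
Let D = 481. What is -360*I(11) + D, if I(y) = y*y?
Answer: -43079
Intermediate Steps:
I(y) = y**2
-360*I(11) + D = -360*11**2 + 481 = -360*121 + 481 = -43560 + 481 = -43079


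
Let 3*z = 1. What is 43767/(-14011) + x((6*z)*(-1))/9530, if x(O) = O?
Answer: -208563766/66762415 ≈ -3.1240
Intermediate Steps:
z = ⅓ (z = (⅓)*1 = ⅓ ≈ 0.33333)
43767/(-14011) + x((6*z)*(-1))/9530 = 43767/(-14011) + ((6*(⅓))*(-1))/9530 = 43767*(-1/14011) + (2*(-1))*(1/9530) = -43767/14011 - 2*1/9530 = -43767/14011 - 1/4765 = -208563766/66762415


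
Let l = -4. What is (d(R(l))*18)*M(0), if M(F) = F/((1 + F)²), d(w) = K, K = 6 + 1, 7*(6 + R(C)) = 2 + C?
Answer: 0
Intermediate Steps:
R(C) = -40/7 + C/7 (R(C) = -6 + (2 + C)/7 = -6 + (2/7 + C/7) = -40/7 + C/7)
K = 7
d(w) = 7
M(F) = F/(1 + F)²
(d(R(l))*18)*M(0) = (7*18)*(0/(1 + 0)²) = 126*(0/1²) = 126*(0*1) = 126*0 = 0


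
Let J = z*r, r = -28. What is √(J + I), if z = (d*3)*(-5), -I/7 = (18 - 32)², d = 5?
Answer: 2*√182 ≈ 26.981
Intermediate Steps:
I = -1372 (I = -7*(18 - 32)² = -7*(-14)² = -7*196 = -1372)
z = -75 (z = (5*3)*(-5) = 15*(-5) = -75)
J = 2100 (J = -75*(-28) = 2100)
√(J + I) = √(2100 - 1372) = √728 = 2*√182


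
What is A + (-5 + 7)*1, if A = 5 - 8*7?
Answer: -49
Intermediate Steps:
A = -51 (A = 5 - 56 = -51)
A + (-5 + 7)*1 = -51 + (-5 + 7)*1 = -51 + 2*1 = -51 + 2 = -49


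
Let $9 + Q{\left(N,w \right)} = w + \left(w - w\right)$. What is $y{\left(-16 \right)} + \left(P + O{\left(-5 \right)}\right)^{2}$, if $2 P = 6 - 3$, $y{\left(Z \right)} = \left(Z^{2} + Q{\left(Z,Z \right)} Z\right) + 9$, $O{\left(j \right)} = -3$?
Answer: $\frac{2669}{4} \approx 667.25$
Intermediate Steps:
$Q{\left(N,w \right)} = -9 + w$ ($Q{\left(N,w \right)} = -9 + \left(w + \left(w - w\right)\right) = -9 + \left(w + 0\right) = -9 + w$)
$y{\left(Z \right)} = 9 + Z^{2} + Z \left(-9 + Z\right)$ ($y{\left(Z \right)} = \left(Z^{2} + \left(-9 + Z\right) Z\right) + 9 = \left(Z^{2} + Z \left(-9 + Z\right)\right) + 9 = 9 + Z^{2} + Z \left(-9 + Z\right)$)
$P = \frac{3}{2}$ ($P = \frac{6 - 3}{2} = \frac{1}{2} \cdot 3 = \frac{3}{2} \approx 1.5$)
$y{\left(-16 \right)} + \left(P + O{\left(-5 \right)}\right)^{2} = \left(9 + \left(-16\right)^{2} - 16 \left(-9 - 16\right)\right) + \left(\frac{3}{2} - 3\right)^{2} = \left(9 + 256 - -400\right) + \left(- \frac{3}{2}\right)^{2} = \left(9 + 256 + 400\right) + \frac{9}{4} = 665 + \frac{9}{4} = \frac{2669}{4}$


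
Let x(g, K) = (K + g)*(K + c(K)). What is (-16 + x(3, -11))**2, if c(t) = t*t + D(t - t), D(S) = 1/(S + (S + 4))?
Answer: 806404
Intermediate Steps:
D(S) = 1/(4 + 2*S) (D(S) = 1/(S + (4 + S)) = 1/(4 + 2*S))
c(t) = 1/4 + t**2 (c(t) = t*t + 1/(2*(2 + (t - t))) = t**2 + 1/(2*(2 + 0)) = t**2 + (1/2)/2 = t**2 + (1/2)*(1/2) = t**2 + 1/4 = 1/4 + t**2)
x(g, K) = (K + g)*(1/4 + K + K**2) (x(g, K) = (K + g)*(K + (1/4 + K**2)) = (K + g)*(1/4 + K + K**2))
(-16 + x(3, -11))**2 = (-16 + ((-11)**2 + (-11)**3 + (1/4)*(-11) + (1/4)*3 - 11*3 + 3*(-11)**2))**2 = (-16 + (121 - 1331 - 11/4 + 3/4 - 33 + 3*121))**2 = (-16 + (121 - 1331 - 11/4 + 3/4 - 33 + 363))**2 = (-16 - 882)**2 = (-898)**2 = 806404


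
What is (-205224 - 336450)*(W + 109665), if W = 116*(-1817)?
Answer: 54767033118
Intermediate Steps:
W = -210772
(-205224 - 336450)*(W + 109665) = (-205224 - 336450)*(-210772 + 109665) = -541674*(-101107) = 54767033118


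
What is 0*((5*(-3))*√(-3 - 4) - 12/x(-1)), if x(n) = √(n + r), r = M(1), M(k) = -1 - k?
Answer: 0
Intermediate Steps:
r = -2 (r = -1 - 1*1 = -1 - 1 = -2)
x(n) = √(-2 + n) (x(n) = √(n - 2) = √(-2 + n))
0*((5*(-3))*√(-3 - 4) - 12/x(-1)) = 0*((5*(-3))*√(-3 - 4) - 12/√(-2 - 1)) = 0*(-15*I*√7 - 12*(-I*√3/3)) = 0*(-15*I*√7 - (-4)*I*√3) = 0*(-15*I*√7 + 4*I*√3) = 0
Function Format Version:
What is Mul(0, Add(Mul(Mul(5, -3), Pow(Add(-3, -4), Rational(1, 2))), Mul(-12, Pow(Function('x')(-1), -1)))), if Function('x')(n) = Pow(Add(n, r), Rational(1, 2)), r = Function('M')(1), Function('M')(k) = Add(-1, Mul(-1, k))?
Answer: 0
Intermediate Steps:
r = -2 (r = Add(-1, Mul(-1, 1)) = Add(-1, -1) = -2)
Function('x')(n) = Pow(Add(-2, n), Rational(1, 2)) (Function('x')(n) = Pow(Add(n, -2), Rational(1, 2)) = Pow(Add(-2, n), Rational(1, 2)))
Mul(0, Add(Mul(Mul(5, -3), Pow(Add(-3, -4), Rational(1, 2))), Mul(-12, Pow(Function('x')(-1), -1)))) = Mul(0, Add(Mul(Mul(5, -3), Pow(Add(-3, -4), Rational(1, 2))), Mul(-12, Pow(Pow(Add(-2, -1), Rational(1, 2)), -1)))) = Mul(0, Add(Mul(-15, Pow(-7, Rational(1, 2))), Mul(-12, Pow(Pow(-3, Rational(1, 2)), -1)))) = Mul(0, Add(Mul(-15, Mul(I, Pow(7, Rational(1, 2)))), Mul(-12, Pow(Mul(I, Pow(3, Rational(1, 2))), -1)))) = Mul(0, Add(Mul(-15, I, Pow(7, Rational(1, 2))), Mul(-12, Mul(Rational(-1, 3), I, Pow(3, Rational(1, 2)))))) = Mul(0, Add(Mul(-15, I, Pow(7, Rational(1, 2))), Mul(4, I, Pow(3, Rational(1, 2))))) = 0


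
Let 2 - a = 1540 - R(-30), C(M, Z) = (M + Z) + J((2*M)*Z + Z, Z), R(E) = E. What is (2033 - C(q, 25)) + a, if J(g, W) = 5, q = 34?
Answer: 401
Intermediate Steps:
C(M, Z) = 5 + M + Z (C(M, Z) = (M + Z) + 5 = 5 + M + Z)
a = -1568 (a = 2 - (1540 - 1*(-30)) = 2 - (1540 + 30) = 2 - 1*1570 = 2 - 1570 = -1568)
(2033 - C(q, 25)) + a = (2033 - (5 + 34 + 25)) - 1568 = (2033 - 1*64) - 1568 = (2033 - 64) - 1568 = 1969 - 1568 = 401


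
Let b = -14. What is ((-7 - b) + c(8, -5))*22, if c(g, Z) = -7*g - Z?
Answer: -968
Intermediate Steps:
c(g, Z) = -Z - 7*g
((-7 - b) + c(8, -5))*22 = ((-7 - 1*(-14)) + (-1*(-5) - 7*8))*22 = ((-7 + 14) + (5 - 56))*22 = (7 - 51)*22 = -44*22 = -968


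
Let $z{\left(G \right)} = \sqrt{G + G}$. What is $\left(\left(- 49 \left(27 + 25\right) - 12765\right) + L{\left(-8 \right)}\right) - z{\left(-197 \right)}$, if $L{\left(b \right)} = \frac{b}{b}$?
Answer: $-15312 - i \sqrt{394} \approx -15312.0 - 19.849 i$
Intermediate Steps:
$L{\left(b \right)} = 1$
$z{\left(G \right)} = \sqrt{2} \sqrt{G}$ ($z{\left(G \right)} = \sqrt{2 G} = \sqrt{2} \sqrt{G}$)
$\left(\left(- 49 \left(27 + 25\right) - 12765\right) + L{\left(-8 \right)}\right) - z{\left(-197 \right)} = \left(\left(- 49 \left(27 + 25\right) - 12765\right) + 1\right) - \sqrt{2} \sqrt{-197} = \left(\left(\left(-49\right) 52 - 12765\right) + 1\right) - \sqrt{2} i \sqrt{197} = \left(\left(-2548 - 12765\right) + 1\right) - i \sqrt{394} = \left(-15313 + 1\right) - i \sqrt{394} = -15312 - i \sqrt{394}$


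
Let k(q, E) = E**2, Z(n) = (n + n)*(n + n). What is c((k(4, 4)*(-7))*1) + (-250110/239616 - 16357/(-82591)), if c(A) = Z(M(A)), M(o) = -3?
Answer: 38650392551/1099451392 ≈ 35.154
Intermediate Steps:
Z(n) = 4*n**2 (Z(n) = (2*n)*(2*n) = 4*n**2)
c(A) = 36 (c(A) = 4*(-3)**2 = 4*9 = 36)
c((k(4, 4)*(-7))*1) + (-250110/239616 - 16357/(-82591)) = 36 + (-250110/239616 - 16357/(-82591)) = 36 + (-250110*1/239616 - 16357*(-1/82591)) = 36 + (-13895/13312 + 16357/82591) = 36 - 929857561/1099451392 = 38650392551/1099451392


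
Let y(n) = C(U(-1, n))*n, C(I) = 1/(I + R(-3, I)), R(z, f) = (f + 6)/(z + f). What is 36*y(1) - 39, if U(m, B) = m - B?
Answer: -363/7 ≈ -51.857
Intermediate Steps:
R(z, f) = (6 + f)/(f + z)
C(I) = 1/(I + (6 + I)/(-3 + I)) (C(I) = 1/(I + (6 + I)/(I - 3)) = 1/(I + (6 + I)/(-3 + I)))
y(n) = n*(-4 - n)/(5 - n + (-1 - n)*(-4 - n)) (y(n) = ((-3 + (-1 - n))/(6 + (-1 - n) + (-1 - n)*(-3 + (-1 - n))))*n = ((-4 - n)/(6 + (-1 - n) + (-1 - n)*(-4 - n)))*n = ((-4 - n)/(5 - n + (-1 - n)*(-4 - n)))*n = n*(-4 - n)/(5 - n + (-1 - n)*(-4 - n)))
36*y(1) - 39 = 36*(1*(-4 - 1*1)/(9 + 1² + 4*1)) - 39 = 36*(1*(-4 - 1)/(9 + 1 + 4)) - 39 = 36*(1*(-5)/14) - 39 = 36*(1*(1/14)*(-5)) - 39 = 36*(-5/14) - 39 = -90/7 - 39 = -363/7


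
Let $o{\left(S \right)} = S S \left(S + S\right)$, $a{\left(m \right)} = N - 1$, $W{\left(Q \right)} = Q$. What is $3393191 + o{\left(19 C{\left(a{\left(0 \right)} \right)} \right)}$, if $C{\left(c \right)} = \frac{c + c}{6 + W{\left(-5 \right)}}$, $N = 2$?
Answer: $3502935$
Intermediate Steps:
$a{\left(m \right)} = 1$ ($a{\left(m \right)} = 2 - 1 = 1$)
$C{\left(c \right)} = 2 c$ ($C{\left(c \right)} = \frac{c + c}{6 - 5} = \frac{2 c}{1} = 2 c 1 = 2 c$)
$o{\left(S \right)} = 2 S^{3}$ ($o{\left(S \right)} = S^{2} \cdot 2 S = 2 S^{3}$)
$3393191 + o{\left(19 C{\left(a{\left(0 \right)} \right)} \right)} = 3393191 + 2 \left(19 \cdot 2 \cdot 1\right)^{3} = 3393191 + 2 \left(19 \cdot 2\right)^{3} = 3393191 + 2 \cdot 38^{3} = 3393191 + 2 \cdot 54872 = 3393191 + 109744 = 3502935$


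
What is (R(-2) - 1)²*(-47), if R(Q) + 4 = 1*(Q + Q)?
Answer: -3807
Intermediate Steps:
R(Q) = -4 + 2*Q (R(Q) = -4 + 1*(Q + Q) = -4 + 1*(2*Q) = -4 + 2*Q)
(R(-2) - 1)²*(-47) = ((-4 + 2*(-2)) - 1)²*(-47) = ((-4 - 4) - 1)²*(-47) = (-8 - 1)²*(-47) = (-9)²*(-47) = 81*(-47) = -3807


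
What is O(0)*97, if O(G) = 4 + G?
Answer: 388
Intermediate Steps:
O(0)*97 = (4 + 0)*97 = 4*97 = 388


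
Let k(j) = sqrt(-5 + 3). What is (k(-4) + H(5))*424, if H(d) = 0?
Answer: 424*I*sqrt(2) ≈ 599.63*I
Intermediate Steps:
k(j) = I*sqrt(2) (k(j) = sqrt(-2) = I*sqrt(2))
(k(-4) + H(5))*424 = (I*sqrt(2) + 0)*424 = (I*sqrt(2))*424 = 424*I*sqrt(2)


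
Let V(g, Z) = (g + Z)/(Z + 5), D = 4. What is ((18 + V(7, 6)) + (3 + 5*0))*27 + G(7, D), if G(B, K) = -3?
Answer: 6555/11 ≈ 595.91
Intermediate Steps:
V(g, Z) = (Z + g)/(5 + Z)
((18 + V(7, 6)) + (3 + 5*0))*27 + G(7, D) = ((18 + (6 + 7)/(5 + 6)) + (3 + 5*0))*27 - 3 = ((18 + 13/11) + (3 + 0))*27 - 3 = ((18 + (1/11)*13) + 3)*27 - 3 = ((18 + 13/11) + 3)*27 - 3 = (211/11 + 3)*27 - 3 = (244/11)*27 - 3 = 6588/11 - 3 = 6555/11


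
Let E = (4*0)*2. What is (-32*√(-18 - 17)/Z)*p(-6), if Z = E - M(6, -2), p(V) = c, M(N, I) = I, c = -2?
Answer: 32*I*√35 ≈ 189.31*I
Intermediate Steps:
E = 0 (E = 0*2 = 0)
p(V) = -2
Z = 2 (Z = 0 - 1*(-2) = 0 + 2 = 2)
(-32*√(-18 - 17)/Z)*p(-6) = -32*√(-18 - 17)/2*(-2) = -32*√(-35)/2*(-2) = -32*I*√35/2*(-2) = -16*I*√35*(-2) = 32*I*√35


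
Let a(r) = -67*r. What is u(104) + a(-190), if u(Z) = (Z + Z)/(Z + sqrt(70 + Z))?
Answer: 67747146/5321 - 104*sqrt(174)/5321 ≈ 12732.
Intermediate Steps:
u(Z) = 2*Z/(Z + sqrt(70 + Z)) (u(Z) = (2*Z)/(Z + sqrt(70 + Z)) = 2*Z/(Z + sqrt(70 + Z)))
u(104) + a(-190) = 2*104/(104 + sqrt(70 + 104)) - 67*(-190) = 2*104/(104 + sqrt(174)) + 12730 = 208/(104 + sqrt(174)) + 12730 = 12730 + 208/(104 + sqrt(174))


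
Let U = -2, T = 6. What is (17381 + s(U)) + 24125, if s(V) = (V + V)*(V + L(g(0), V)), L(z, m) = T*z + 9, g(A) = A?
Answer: 41478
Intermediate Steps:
L(z, m) = 9 + 6*z (L(z, m) = 6*z + 9 = 9 + 6*z)
s(V) = 2*V*(9 + V) (s(V) = (V + V)*(V + (9 + 6*0)) = (2*V)*(V + (9 + 0)) = (2*V)*(V + 9) = (2*V)*(9 + V) = 2*V*(9 + V))
(17381 + s(U)) + 24125 = (17381 + 2*(-2)*(9 - 2)) + 24125 = (17381 + 2*(-2)*7) + 24125 = (17381 - 28) + 24125 = 17353 + 24125 = 41478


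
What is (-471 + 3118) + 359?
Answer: 3006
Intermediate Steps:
(-471 + 3118) + 359 = 2647 + 359 = 3006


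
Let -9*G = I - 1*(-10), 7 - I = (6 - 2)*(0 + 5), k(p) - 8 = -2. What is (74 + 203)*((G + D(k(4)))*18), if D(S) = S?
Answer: 31578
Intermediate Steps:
k(p) = 6 (k(p) = 8 - 2 = 6)
I = -13 (I = 7 - (6 - 2)*(0 + 5) = 7 - 4*5 = 7 - 1*20 = 7 - 20 = -13)
G = ⅓ (G = -(-13 - 1*(-10))/9 = -(-13 + 10)/9 = -⅑*(-3) = ⅓ ≈ 0.33333)
(74 + 203)*((G + D(k(4)))*18) = (74 + 203)*((⅓ + 6)*18) = 277*((19/3)*18) = 277*114 = 31578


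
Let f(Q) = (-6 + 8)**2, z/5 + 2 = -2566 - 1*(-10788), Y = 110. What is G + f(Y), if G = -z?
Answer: -41096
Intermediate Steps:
z = 41100 (z = -10 + 5*(-2566 - 1*(-10788)) = -10 + 5*(-2566 + 10788) = -10 + 5*8222 = -10 + 41110 = 41100)
f(Q) = 4 (f(Q) = 2**2 = 4)
G = -41100 (G = -1*41100 = -41100)
G + f(Y) = -41100 + 4 = -41096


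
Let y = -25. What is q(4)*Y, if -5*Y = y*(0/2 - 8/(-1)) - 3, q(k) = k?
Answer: 812/5 ≈ 162.40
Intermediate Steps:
Y = 203/5 (Y = -(-25*(0/2 - 8/(-1)) - 3)/5 = -(-25*(0*(½) - 8*(-1)) - 3)/5 = -(-25*(0 + 8) - 3)/5 = -(-25*8 - 3)/5 = -(-200 - 3)/5 = -⅕*(-203) = 203/5 ≈ 40.600)
q(4)*Y = 4*(203/5) = 812/5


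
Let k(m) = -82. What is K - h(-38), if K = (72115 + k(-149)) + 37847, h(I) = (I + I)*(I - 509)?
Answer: 68308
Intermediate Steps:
h(I) = 2*I*(-509 + I) (h(I) = (2*I)*(-509 + I) = 2*I*(-509 + I))
K = 109880 (K = (72115 - 82) + 37847 = 72033 + 37847 = 109880)
K - h(-38) = 109880 - 2*(-38)*(-509 - 38) = 109880 - 2*(-38)*(-547) = 109880 - 1*41572 = 109880 - 41572 = 68308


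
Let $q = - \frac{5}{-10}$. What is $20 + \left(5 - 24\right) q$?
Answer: $\frac{21}{2} \approx 10.5$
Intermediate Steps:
$q = \frac{1}{2}$ ($q = \left(-5\right) \left(- \frac{1}{10}\right) = \frac{1}{2} \approx 0.5$)
$20 + \left(5 - 24\right) q = 20 + \left(5 - 24\right) \frac{1}{2} = 20 - \frac{19}{2} = \frac{21}{2}$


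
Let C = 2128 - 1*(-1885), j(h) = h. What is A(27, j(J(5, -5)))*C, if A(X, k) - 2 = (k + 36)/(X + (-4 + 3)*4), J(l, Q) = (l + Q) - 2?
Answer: 321040/23 ≈ 13958.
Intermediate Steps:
J(l, Q) = -2 + Q + l (J(l, Q) = (Q + l) - 2 = -2 + Q + l)
A(X, k) = 2 + (36 + k)/(-4 + X) (A(X, k) = 2 + (k + 36)/(X + (-4 + 3)*4) = 2 + (36 + k)/(X - 1*4) = 2 + (36 + k)/(X - 4) = 2 + (36 + k)/(-4 + X))
C = 4013 (C = 2128 + 1885 = 4013)
A(27, j(J(5, -5)))*C = ((28 + (-2 - 5 + 5) + 2*27)/(-4 + 27))*4013 = ((28 - 2 + 54)/23)*4013 = ((1/23)*80)*4013 = (80/23)*4013 = 321040/23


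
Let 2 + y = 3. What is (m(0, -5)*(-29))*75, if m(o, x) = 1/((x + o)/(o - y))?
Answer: -435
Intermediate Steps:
y = 1 (y = -2 + 3 = 1)
m(o, x) = (-1 + o)/(o + x) (m(o, x) = 1/((x + o)/(o - 1*1)) = 1/((o + x)/(o - 1)) = 1/((o + x)/(-1 + o)) = (-1 + o)/(o + x))
(m(0, -5)*(-29))*75 = (((-1 + 0)/(0 - 5))*(-29))*75 = ((-1/(-5))*(-29))*75 = (-⅕*(-1)*(-29))*75 = ((⅕)*(-29))*75 = -29/5*75 = -435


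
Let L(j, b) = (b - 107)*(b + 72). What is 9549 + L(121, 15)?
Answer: 1545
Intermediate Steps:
L(j, b) = (-107 + b)*(72 + b)
9549 + L(121, 15) = 9549 + (-7704 + 15**2 - 35*15) = 9549 + (-7704 + 225 - 525) = 9549 - 8004 = 1545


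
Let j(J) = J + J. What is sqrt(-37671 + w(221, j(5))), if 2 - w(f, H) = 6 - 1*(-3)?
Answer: I*sqrt(37678) ≈ 194.11*I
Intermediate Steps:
j(J) = 2*J
w(f, H) = -7 (w(f, H) = 2 - (6 - 1*(-3)) = 2 - (6 + 3) = 2 - 1*9 = 2 - 9 = -7)
sqrt(-37671 + w(221, j(5))) = sqrt(-37671 - 7) = sqrt(-37678) = I*sqrt(37678)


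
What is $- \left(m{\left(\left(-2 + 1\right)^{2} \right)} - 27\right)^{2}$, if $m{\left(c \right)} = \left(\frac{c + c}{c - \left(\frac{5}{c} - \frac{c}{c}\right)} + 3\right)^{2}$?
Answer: $- \frac{37636}{81} \approx -464.64$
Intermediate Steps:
$m{\left(c \right)} = \left(3 + \frac{2 c}{1 + c - \frac{5}{c}}\right)^{2}$ ($m{\left(c \right)} = \left(\frac{2 c}{c + \left(1 - \frac{5}{c}\right)} + 3\right)^{2} = \left(\frac{2 c}{1 + c - \frac{5}{c}} + 3\right)^{2} = \left(3 + \frac{2 c}{1 + c - \frac{5}{c}}\right)^{2}$)
$- \left(m{\left(\left(-2 + 1\right)^{2} \right)} - 27\right)^{2} = - \left(\frac{\left(-15 + 3 \left(-2 + 1\right)^{2} + 5 \left(\left(-2 + 1\right)^{2}\right)^{2}\right)^{2}}{\left(-5 + \left(-2 + 1\right)^{2} + \left(\left(-2 + 1\right)^{2}\right)^{2}\right)^{2}} - 27\right)^{2} = - \left(\frac{\left(-15 + 3 \left(-1\right)^{2} + 5 \left(\left(-1\right)^{2}\right)^{2}\right)^{2}}{\left(-5 + \left(-1\right)^{2} + \left(\left(-1\right)^{2}\right)^{2}\right)^{2}} - 27\right)^{2} = - \left(\frac{\left(-15 + 3 \cdot 1 + 5 \cdot 1^{2}\right)^{2}}{\left(-5 + 1 + 1^{2}\right)^{2}} - 27\right)^{2} = - \left(\frac{\left(-15 + 3 + 5 \cdot 1\right)^{2}}{\left(-5 + 1 + 1\right)^{2}} - 27\right)^{2} = - \left(\frac{\left(-15 + 3 + 5\right)^{2}}{9} - 27\right)^{2} = - \left(\left(-7\right)^{2} \cdot \frac{1}{9} - 27\right)^{2} = - \left(49 \cdot \frac{1}{9} - 27\right)^{2} = - \left(\frac{49}{9} - 27\right)^{2} = - \left(- \frac{194}{9}\right)^{2} = \left(-1\right) \frac{37636}{81} = - \frac{37636}{81}$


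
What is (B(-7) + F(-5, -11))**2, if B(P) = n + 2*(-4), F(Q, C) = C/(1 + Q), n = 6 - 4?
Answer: 169/16 ≈ 10.563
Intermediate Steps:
n = 2
B(P) = -6 (B(P) = 2 + 2*(-4) = 2 - 8 = -6)
(B(-7) + F(-5, -11))**2 = (-6 - 11/(1 - 5))**2 = (-6 - 11/(-4))**2 = (-6 - 11*(-1/4))**2 = (-6 + 11/4)**2 = (-13/4)**2 = 169/16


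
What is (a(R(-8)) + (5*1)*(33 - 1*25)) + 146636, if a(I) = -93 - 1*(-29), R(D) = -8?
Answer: 146612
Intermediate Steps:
a(I) = -64 (a(I) = -93 + 29 = -64)
(a(R(-8)) + (5*1)*(33 - 1*25)) + 146636 = (-64 + (5*1)*(33 - 1*25)) + 146636 = (-64 + 5*(33 - 25)) + 146636 = (-64 + 5*8) + 146636 = (-64 + 40) + 146636 = -24 + 146636 = 146612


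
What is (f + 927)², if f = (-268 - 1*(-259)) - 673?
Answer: 60025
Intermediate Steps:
f = -682 (f = (-268 + 259) - 673 = -9 - 673 = -682)
(f + 927)² = (-682 + 927)² = 245² = 60025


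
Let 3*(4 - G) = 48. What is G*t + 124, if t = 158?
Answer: -1772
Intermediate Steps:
G = -12 (G = 4 - ⅓*48 = 4 - 16 = -12)
G*t + 124 = -12*158 + 124 = -1896 + 124 = -1772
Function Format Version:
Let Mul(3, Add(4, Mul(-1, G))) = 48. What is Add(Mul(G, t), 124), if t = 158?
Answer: -1772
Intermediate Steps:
G = -12 (G = Add(4, Mul(Rational(-1, 3), 48)) = Add(4, -16) = -12)
Add(Mul(G, t), 124) = Add(Mul(-12, 158), 124) = Add(-1896, 124) = -1772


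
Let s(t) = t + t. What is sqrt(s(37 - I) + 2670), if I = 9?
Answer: sqrt(2726) ≈ 52.211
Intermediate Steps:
s(t) = 2*t
sqrt(s(37 - I) + 2670) = sqrt(2*(37 - 1*9) + 2670) = sqrt(2*(37 - 9) + 2670) = sqrt(2*28 + 2670) = sqrt(56 + 2670) = sqrt(2726)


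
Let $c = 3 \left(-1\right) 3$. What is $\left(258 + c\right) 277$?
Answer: $68973$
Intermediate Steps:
$c = -9$ ($c = \left(-3\right) 3 = -9$)
$\left(258 + c\right) 277 = \left(258 - 9\right) 277 = 249 \cdot 277 = 68973$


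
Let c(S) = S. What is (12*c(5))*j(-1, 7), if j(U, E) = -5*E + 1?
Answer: -2040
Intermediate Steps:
j(U, E) = 1 - 5*E
(12*c(5))*j(-1, 7) = (12*5)*(1 - 5*7) = 60*(1 - 35) = 60*(-34) = -2040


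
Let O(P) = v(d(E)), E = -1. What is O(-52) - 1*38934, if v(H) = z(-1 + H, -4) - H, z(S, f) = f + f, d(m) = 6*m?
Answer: -38936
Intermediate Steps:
z(S, f) = 2*f
v(H) = -8 - H (v(H) = 2*(-4) - H = -8 - H)
O(P) = -2 (O(P) = -8 - 6*(-1) = -8 - 1*(-6) = -8 + 6 = -2)
O(-52) - 1*38934 = -2 - 1*38934 = -2 - 38934 = -38936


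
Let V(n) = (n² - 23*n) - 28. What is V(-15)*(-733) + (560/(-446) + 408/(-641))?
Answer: -56789523162/142943 ≈ -3.9729e+5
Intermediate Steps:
V(n) = -28 + n² - 23*n
V(-15)*(-733) + (560/(-446) + 408/(-641)) = (-28 + (-15)² - 23*(-15))*(-733) + (560/(-446) + 408/(-641)) = (-28 + 225 + 345)*(-733) + (560*(-1/446) + 408*(-1/641)) = 542*(-733) + (-280/223 - 408/641) = -397286 - 270464/142943 = -56789523162/142943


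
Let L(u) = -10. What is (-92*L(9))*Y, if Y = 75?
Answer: 69000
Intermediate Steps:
(-92*L(9))*Y = -92*(-10)*75 = 920*75 = 69000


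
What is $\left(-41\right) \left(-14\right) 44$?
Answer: $25256$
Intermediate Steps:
$\left(-41\right) \left(-14\right) 44 = 574 \cdot 44 = 25256$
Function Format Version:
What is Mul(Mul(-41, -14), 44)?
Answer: 25256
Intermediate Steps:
Mul(Mul(-41, -14), 44) = Mul(574, 44) = 25256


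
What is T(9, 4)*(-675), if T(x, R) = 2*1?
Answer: -1350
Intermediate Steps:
T(x, R) = 2
T(9, 4)*(-675) = 2*(-675) = -1350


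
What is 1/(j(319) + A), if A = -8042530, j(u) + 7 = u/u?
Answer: -1/8042536 ≈ -1.2434e-7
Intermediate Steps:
j(u) = -6 (j(u) = -7 + u/u = -7 + 1 = -6)
1/(j(319) + A) = 1/(-6 - 8042530) = 1/(-8042536) = -1/8042536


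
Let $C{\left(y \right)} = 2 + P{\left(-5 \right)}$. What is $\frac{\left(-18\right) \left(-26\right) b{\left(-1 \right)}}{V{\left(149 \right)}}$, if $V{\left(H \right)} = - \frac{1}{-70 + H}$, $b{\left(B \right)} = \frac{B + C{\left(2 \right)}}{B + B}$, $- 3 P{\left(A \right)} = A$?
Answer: $49296$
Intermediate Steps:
$P{\left(A \right)} = - \frac{A}{3}$
$C{\left(y \right)} = \frac{11}{3}$ ($C{\left(y \right)} = 2 - - \frac{5}{3} = 2 + \frac{5}{3} = \frac{11}{3}$)
$b{\left(B \right)} = \frac{\frac{11}{3} + B}{2 B}$ ($b{\left(B \right)} = \frac{B + \frac{11}{3}}{B + B} = \frac{\frac{11}{3} + B}{2 B}$)
$\frac{\left(-18\right) \left(-26\right) b{\left(-1 \right)}}{V{\left(149 \right)}} = \frac{\left(-18\right) \left(-26\right) \frac{11 + 3 \left(-1\right)}{6 \left(-1\right)}}{\left(-1\right) \frac{1}{-70 + 149}} = \frac{468 \cdot \frac{1}{6} \left(-1\right) \left(11 - 3\right)}{\left(-1\right) \frac{1}{79}} = \frac{468 \cdot \frac{1}{6} \left(-1\right) 8}{\left(-1\right) \frac{1}{79}} = \frac{468 \left(- \frac{4}{3}\right)}{- \frac{1}{79}} = \left(-624\right) \left(-79\right) = 49296$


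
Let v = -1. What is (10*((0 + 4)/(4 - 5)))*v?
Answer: 40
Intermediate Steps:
(10*((0 + 4)/(4 - 5)))*v = (10*((0 + 4)/(4 - 5)))*(-1) = (10*(4/(-1)))*(-1) = (10*(4*(-1)))*(-1) = (10*(-4))*(-1) = -40*(-1) = 40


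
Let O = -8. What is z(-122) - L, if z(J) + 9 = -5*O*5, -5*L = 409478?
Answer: 410433/5 ≈ 82087.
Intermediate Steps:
L = -409478/5 (L = -⅕*409478 = -409478/5 ≈ -81896.)
z(J) = 191 (z(J) = -9 - 5*(-8)*5 = -9 + 40*5 = -9 + 200 = 191)
z(-122) - L = 191 - 1*(-409478/5) = 191 + 409478/5 = 410433/5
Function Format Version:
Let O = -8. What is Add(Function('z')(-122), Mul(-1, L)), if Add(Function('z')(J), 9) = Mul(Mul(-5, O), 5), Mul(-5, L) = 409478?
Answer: Rational(410433, 5) ≈ 82087.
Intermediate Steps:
L = Rational(-409478, 5) (L = Mul(Rational(-1, 5), 409478) = Rational(-409478, 5) ≈ -81896.)
Function('z')(J) = 191 (Function('z')(J) = Add(-9, Mul(Mul(-5, -8), 5)) = Add(-9, Mul(40, 5)) = Add(-9, 200) = 191)
Add(Function('z')(-122), Mul(-1, L)) = Add(191, Mul(-1, Rational(-409478, 5))) = Add(191, Rational(409478, 5)) = Rational(410433, 5)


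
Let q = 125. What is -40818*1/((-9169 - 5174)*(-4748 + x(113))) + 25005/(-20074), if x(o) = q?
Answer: -552947714659/443686849662 ≈ -1.2463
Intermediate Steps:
x(o) = 125
-40818*1/((-9169 - 5174)*(-4748 + x(113))) + 25005/(-20074) = -40818*1/((-9169 - 5174)*(-4748 + 125)) + 25005/(-20074) = -40818/((-14343*(-4623))) + 25005*(-1/20074) = -40818/66307689 - 25005/20074 = -40818*1/66307689 - 25005/20074 = -13606/22102563 - 25005/20074 = -552947714659/443686849662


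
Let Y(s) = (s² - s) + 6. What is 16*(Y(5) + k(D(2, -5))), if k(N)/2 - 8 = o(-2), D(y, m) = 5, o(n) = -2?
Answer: 608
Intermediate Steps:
Y(s) = 6 + s² - s
k(N) = 12 (k(N) = 16 + 2*(-2) = 16 - 4 = 12)
16*(Y(5) + k(D(2, -5))) = 16*((6 + 5² - 1*5) + 12) = 16*((6 + 25 - 5) + 12) = 16*(26 + 12) = 16*38 = 608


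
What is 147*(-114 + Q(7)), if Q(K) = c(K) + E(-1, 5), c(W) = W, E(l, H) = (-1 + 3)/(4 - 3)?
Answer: -15435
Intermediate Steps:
E(l, H) = 2 (E(l, H) = 2/1 = 2*1 = 2)
Q(K) = 2 + K (Q(K) = K + 2 = 2 + K)
147*(-114 + Q(7)) = 147*(-114 + (2 + 7)) = 147*(-114 + 9) = 147*(-105) = -15435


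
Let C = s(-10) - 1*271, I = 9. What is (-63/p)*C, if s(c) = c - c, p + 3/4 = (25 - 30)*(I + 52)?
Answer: -68292/1223 ≈ -55.840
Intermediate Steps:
p = -1223/4 (p = -3/4 + (25 - 30)*(9 + 52) = -3/4 - 5*61 = -3/4 - 305 = -1223/4 ≈ -305.75)
s(c) = 0
C = -271 (C = 0 - 1*271 = 0 - 271 = -271)
(-63/p)*C = -63/(-1223/4)*(-271) = -63*(-4/1223)*(-271) = (252/1223)*(-271) = -68292/1223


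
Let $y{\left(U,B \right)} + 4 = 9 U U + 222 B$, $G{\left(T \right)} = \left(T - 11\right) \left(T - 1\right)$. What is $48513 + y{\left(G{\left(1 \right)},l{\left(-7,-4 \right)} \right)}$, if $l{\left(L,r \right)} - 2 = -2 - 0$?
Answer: $48509$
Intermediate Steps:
$l{\left(L,r \right)} = 0$ ($l{\left(L,r \right)} = 2 - 2 = 0$)
$G{\left(T \right)} = \left(-1 + T\right) \left(-11 + T\right)$ ($G{\left(T \right)} = \left(-11 + T\right) \left(-1 + T\right) = \left(-1 + T\right) \left(-11 + T\right)$)
$y{\left(U,B \right)} = -4 + 9 U^{2} + 222 B$ ($y{\left(U,B \right)} = -4 + \left(9 U U + 222 B\right) = -4 + \left(9 U^{2} + 222 B\right) = -4 + 9 U^{2} + 222 B$)
$48513 + y{\left(G{\left(1 \right)},l{\left(-7,-4 \right)} \right)} = 48513 + \left(-4 + 9 \left(11 + 1^{2} - 12\right)^{2} + 222 \cdot 0\right) = 48513 + \left(-4 + 9 \left(11 + 1 - 12\right)^{2} + 0\right) = 48513 + \left(-4 + 9 \cdot 0^{2} + 0\right) = 48513 + \left(-4 + 9 \cdot 0 + 0\right) = 48513 + \left(-4 + 0 + 0\right) = 48513 - 4 = 48509$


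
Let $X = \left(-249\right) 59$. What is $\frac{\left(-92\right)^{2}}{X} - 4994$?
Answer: $- \frac{73375318}{14691} \approx -4994.6$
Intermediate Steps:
$X = -14691$
$\frac{\left(-92\right)^{2}}{X} - 4994 = \frac{\left(-92\right)^{2}}{-14691} - 4994 = 8464 \left(- \frac{1}{14691}\right) - 4994 = - \frac{8464}{14691} - 4994 = - \frac{73375318}{14691}$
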